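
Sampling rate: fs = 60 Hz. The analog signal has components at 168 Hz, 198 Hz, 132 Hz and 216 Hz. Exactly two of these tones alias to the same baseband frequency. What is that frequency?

12 Hz

fs/2 = 30 Hz.
168 Hz mod fs = 48 Hz.
48 Hz > fs/2 = 30 Hz, folds to fs − 48 Hz = 12 Hz.
198 Hz mod fs = 18 Hz.
18 Hz ≤ fs/2 = 30 Hz, appears at 18 Hz.
132 Hz mod fs = 12 Hz.
12 Hz ≤ fs/2 = 30 Hz, appears at 12 Hz.
216 Hz mod fs = 36 Hz.
36 Hz > fs/2 = 30 Hz, folds to fs − 36 Hz = 24 Hz.
132 Hz and 168 Hz both map to 12 Hz.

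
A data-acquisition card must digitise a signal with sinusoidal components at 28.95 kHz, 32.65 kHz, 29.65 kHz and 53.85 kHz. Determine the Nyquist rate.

Highest-frequency component: 53.85 kHz.
Nyquist rate = 2 × 53.85 kHz = 107.7 kHz.

107.7 kHz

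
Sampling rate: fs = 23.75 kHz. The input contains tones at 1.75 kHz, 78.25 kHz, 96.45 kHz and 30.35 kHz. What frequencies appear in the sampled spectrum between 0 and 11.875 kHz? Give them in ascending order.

1.45 kHz, 1.75 kHz, 6.6 kHz, 7 kHz

fs/2 = 11.875 kHz.
1.75 kHz ≤ fs/2 = 11.875 kHz, passes unchanged.
78.25 kHz mod fs = 7 kHz.
7 kHz ≤ fs/2 = 11.875 kHz, appears at 7 kHz.
96.45 kHz mod fs = 1.45 kHz.
1.45 kHz ≤ fs/2 = 11.875 kHz, appears at 1.45 kHz.
30.35 kHz mod fs = 6.6 kHz.
6.6 kHz ≤ fs/2 = 11.875 kHz, appears at 6.6 kHz.
Distinct values: {1.45 kHz, 1.75 kHz, 6.6 kHz, 7 kHz}.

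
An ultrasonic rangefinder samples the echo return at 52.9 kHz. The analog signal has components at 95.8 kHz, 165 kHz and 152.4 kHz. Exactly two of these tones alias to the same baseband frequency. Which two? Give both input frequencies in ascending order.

fs/2 = 26.45 kHz.
95.8 kHz mod fs = 42.9 kHz.
42.9 kHz > fs/2 = 26.45 kHz, folds to fs − 42.9 kHz = 10 kHz.
165 kHz mod fs = 6.3 kHz.
6.3 kHz ≤ fs/2 = 26.45 kHz, appears at 6.3 kHz.
152.4 kHz mod fs = 46.6 kHz.
46.6 kHz > fs/2 = 26.45 kHz, folds to fs − 46.6 kHz = 6.3 kHz.
152.4 kHz and 165 kHz both map to 6.3 kHz.

152.4 kHz, 165 kHz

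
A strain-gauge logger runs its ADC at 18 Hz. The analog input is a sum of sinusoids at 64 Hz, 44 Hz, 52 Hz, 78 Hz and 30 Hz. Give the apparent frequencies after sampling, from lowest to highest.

2 Hz, 6 Hz, 8 Hz

fs/2 = 9 Hz.
64 Hz mod fs = 10 Hz.
10 Hz > fs/2 = 9 Hz, folds to fs − 10 Hz = 8 Hz.
44 Hz mod fs = 8 Hz.
8 Hz ≤ fs/2 = 9 Hz, appears at 8 Hz.
52 Hz mod fs = 16 Hz.
16 Hz > fs/2 = 9 Hz, folds to fs − 16 Hz = 2 Hz.
78 Hz mod fs = 6 Hz.
6 Hz ≤ fs/2 = 9 Hz, appears at 6 Hz.
30 Hz mod fs = 12 Hz.
12 Hz > fs/2 = 9 Hz, folds to fs − 12 Hz = 6 Hz.
Distinct values: {2 Hz, 6 Hz, 8 Hz}.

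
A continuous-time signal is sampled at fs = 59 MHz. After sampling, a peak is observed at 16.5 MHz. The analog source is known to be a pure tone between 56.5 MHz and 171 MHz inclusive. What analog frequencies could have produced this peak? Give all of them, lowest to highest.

Frequencies that alias to 16.5 MHz are k·fs ± 16.5 MHz for integer k ≥ 0.
k=0: 16.5 MHz.
k=1: 42.5 MHz, 75.5 MHz.
k=2: 101.5 MHz, 134.5 MHz.
k=3: 160.5 MHz, 193.5 MHz.
k=4: 219.5 MHz, 252.5 MHz.
Within [56.5 MHz, 171 MHz]: 75.5 MHz, 101.5 MHz, 134.5 MHz, 160.5 MHz.

75.5 MHz, 101.5 MHz, 134.5 MHz, 160.5 MHz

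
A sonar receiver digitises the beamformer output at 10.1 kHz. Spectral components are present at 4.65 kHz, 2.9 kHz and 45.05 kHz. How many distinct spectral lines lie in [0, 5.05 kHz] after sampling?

fs/2 = 5.05 kHz.
4.65 kHz ≤ fs/2 = 5.05 kHz, passes unchanged.
2.9 kHz ≤ fs/2 = 5.05 kHz, passes unchanged.
45.05 kHz mod fs = 4.65 kHz.
4.65 kHz ≤ fs/2 = 5.05 kHz, appears at 4.65 kHz.
Distinct values: {2.9 kHz, 4.65 kHz} → 2.

2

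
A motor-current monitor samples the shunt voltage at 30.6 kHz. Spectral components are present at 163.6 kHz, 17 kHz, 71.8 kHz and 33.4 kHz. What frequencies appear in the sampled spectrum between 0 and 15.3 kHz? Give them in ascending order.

fs/2 = 15.3 kHz.
163.6 kHz mod fs = 10.6 kHz.
10.6 kHz ≤ fs/2 = 15.3 kHz, appears at 10.6 kHz.
17 kHz > fs/2 = 15.3 kHz, folds to fs − 17 kHz = 13.6 kHz.
71.8 kHz mod fs = 10.6 kHz.
10.6 kHz ≤ fs/2 = 15.3 kHz, appears at 10.6 kHz.
33.4 kHz mod fs = 2.8 kHz.
2.8 kHz ≤ fs/2 = 15.3 kHz, appears at 2.8 kHz.
Distinct values: {2.8 kHz, 10.6 kHz, 13.6 kHz}.

2.8 kHz, 10.6 kHz, 13.6 kHz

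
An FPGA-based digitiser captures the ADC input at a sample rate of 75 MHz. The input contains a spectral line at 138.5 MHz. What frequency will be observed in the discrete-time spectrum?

138.5 MHz mod fs = 63.5 MHz.
63.5 MHz > fs/2 = 37.5 MHz, folds to fs − 63.5 MHz = 11.5 MHz.

11.5 MHz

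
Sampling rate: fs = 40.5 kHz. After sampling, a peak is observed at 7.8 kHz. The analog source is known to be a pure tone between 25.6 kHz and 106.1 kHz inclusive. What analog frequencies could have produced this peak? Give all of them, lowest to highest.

Frequencies that alias to 7.8 kHz are k·fs ± 7.8 kHz for integer k ≥ 0.
k=0: 7.8 kHz.
k=1: 32.7 kHz, 48.3 kHz.
k=2: 73.2 kHz, 88.8 kHz.
k=3: 113.7 kHz, 129.3 kHz.
Within [25.6 kHz, 106.1 kHz]: 32.7 kHz, 48.3 kHz, 73.2 kHz, 88.8 kHz.

32.7 kHz, 48.3 kHz, 73.2 kHz, 88.8 kHz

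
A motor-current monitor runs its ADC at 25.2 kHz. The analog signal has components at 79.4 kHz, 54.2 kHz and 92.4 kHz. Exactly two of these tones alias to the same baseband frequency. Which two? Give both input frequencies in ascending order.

fs/2 = 12.6 kHz.
79.4 kHz mod fs = 3.8 kHz.
3.8 kHz ≤ fs/2 = 12.6 kHz, appears at 3.8 kHz.
54.2 kHz mod fs = 3.8 kHz.
3.8 kHz ≤ fs/2 = 12.6 kHz, appears at 3.8 kHz.
92.4 kHz mod fs = 16.8 kHz.
16.8 kHz > fs/2 = 12.6 kHz, folds to fs − 16.8 kHz = 8.4 kHz.
54.2 kHz and 79.4 kHz both map to 3.8 kHz.

54.2 kHz, 79.4 kHz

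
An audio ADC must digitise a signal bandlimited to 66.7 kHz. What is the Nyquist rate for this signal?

Nyquist rate = 2 × 66.7 kHz = 133.4 kHz.

133.4 kHz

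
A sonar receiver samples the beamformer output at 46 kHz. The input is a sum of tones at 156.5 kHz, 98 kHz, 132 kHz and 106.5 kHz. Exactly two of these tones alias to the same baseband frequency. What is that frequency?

6 kHz

fs/2 = 23 kHz.
156.5 kHz mod fs = 18.5 kHz.
18.5 kHz ≤ fs/2 = 23 kHz, appears at 18.5 kHz.
98 kHz mod fs = 6 kHz.
6 kHz ≤ fs/2 = 23 kHz, appears at 6 kHz.
132 kHz mod fs = 40 kHz.
40 kHz > fs/2 = 23 kHz, folds to fs − 40 kHz = 6 kHz.
106.5 kHz mod fs = 14.5 kHz.
14.5 kHz ≤ fs/2 = 23 kHz, appears at 14.5 kHz.
98 kHz and 132 kHz both map to 6 kHz.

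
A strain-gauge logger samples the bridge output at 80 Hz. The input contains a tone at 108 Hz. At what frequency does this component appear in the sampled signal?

108 Hz mod fs = 28 Hz.
28 Hz ≤ fs/2 = 40 Hz, appears at 28 Hz.

28 Hz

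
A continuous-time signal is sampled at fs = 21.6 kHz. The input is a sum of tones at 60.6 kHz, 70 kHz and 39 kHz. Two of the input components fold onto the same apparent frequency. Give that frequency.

fs/2 = 10.8 kHz.
60.6 kHz mod fs = 17.4 kHz.
17.4 kHz > fs/2 = 10.8 kHz, folds to fs − 17.4 kHz = 4.2 kHz.
70 kHz mod fs = 5.2 kHz.
5.2 kHz ≤ fs/2 = 10.8 kHz, appears at 5.2 kHz.
39 kHz mod fs = 17.4 kHz.
17.4 kHz > fs/2 = 10.8 kHz, folds to fs − 17.4 kHz = 4.2 kHz.
39 kHz and 60.6 kHz both map to 4.2 kHz.

4.2 kHz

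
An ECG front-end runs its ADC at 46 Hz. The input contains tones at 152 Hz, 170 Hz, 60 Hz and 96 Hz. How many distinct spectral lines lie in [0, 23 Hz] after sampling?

2

fs/2 = 23 Hz.
152 Hz mod fs = 14 Hz.
14 Hz ≤ fs/2 = 23 Hz, appears at 14 Hz.
170 Hz mod fs = 32 Hz.
32 Hz > fs/2 = 23 Hz, folds to fs − 32 Hz = 14 Hz.
60 Hz mod fs = 14 Hz.
14 Hz ≤ fs/2 = 23 Hz, appears at 14 Hz.
96 Hz mod fs = 4 Hz.
4 Hz ≤ fs/2 = 23 Hz, appears at 4 Hz.
Distinct values: {4 Hz, 14 Hz} → 2.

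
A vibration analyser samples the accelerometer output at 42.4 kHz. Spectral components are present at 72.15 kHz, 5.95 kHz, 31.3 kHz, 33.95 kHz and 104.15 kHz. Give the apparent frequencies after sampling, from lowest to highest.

5.95 kHz, 8.45 kHz, 11.1 kHz, 12.65 kHz, 19.35 kHz

fs/2 = 21.2 kHz.
72.15 kHz mod fs = 29.75 kHz.
29.75 kHz > fs/2 = 21.2 kHz, folds to fs − 29.75 kHz = 12.65 kHz.
5.95 kHz ≤ fs/2 = 21.2 kHz, passes unchanged.
31.3 kHz > fs/2 = 21.2 kHz, folds to fs − 31.3 kHz = 11.1 kHz.
33.95 kHz > fs/2 = 21.2 kHz, folds to fs − 33.95 kHz = 8.45 kHz.
104.15 kHz mod fs = 19.35 kHz.
19.35 kHz ≤ fs/2 = 21.2 kHz, appears at 19.35 kHz.
Distinct values: {5.95 kHz, 8.45 kHz, 11.1 kHz, 12.65 kHz, 19.35 kHz}.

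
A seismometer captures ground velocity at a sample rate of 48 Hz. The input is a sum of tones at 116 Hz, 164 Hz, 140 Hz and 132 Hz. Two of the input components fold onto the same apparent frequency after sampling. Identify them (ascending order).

116 Hz, 164 Hz

fs/2 = 24 Hz.
116 Hz mod fs = 20 Hz.
20 Hz ≤ fs/2 = 24 Hz, appears at 20 Hz.
164 Hz mod fs = 20 Hz.
20 Hz ≤ fs/2 = 24 Hz, appears at 20 Hz.
140 Hz mod fs = 44 Hz.
44 Hz > fs/2 = 24 Hz, folds to fs − 44 Hz = 4 Hz.
132 Hz mod fs = 36 Hz.
36 Hz > fs/2 = 24 Hz, folds to fs − 36 Hz = 12 Hz.
116 Hz and 164 Hz both map to 20 Hz.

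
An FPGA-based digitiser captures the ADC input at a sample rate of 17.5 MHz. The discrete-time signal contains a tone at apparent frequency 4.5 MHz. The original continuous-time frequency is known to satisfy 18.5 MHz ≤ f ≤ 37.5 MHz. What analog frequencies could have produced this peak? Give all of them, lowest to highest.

22 MHz, 30.5 MHz

Frequencies that alias to 4.5 MHz are k·fs ± 4.5 MHz for integer k ≥ 0.
k=0: 4.5 MHz.
k=1: 13 MHz, 22 MHz.
k=2: 30.5 MHz, 39.5 MHz.
k=3: 48 MHz, 57 MHz.
Within [18.5 MHz, 37.5 MHz]: 22 MHz, 30.5 MHz.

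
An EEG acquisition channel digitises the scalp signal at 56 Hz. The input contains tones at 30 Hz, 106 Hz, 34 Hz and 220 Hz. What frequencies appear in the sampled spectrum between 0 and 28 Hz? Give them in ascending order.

4 Hz, 6 Hz, 22 Hz, 26 Hz

fs/2 = 28 Hz.
30 Hz > fs/2 = 28 Hz, folds to fs − 30 Hz = 26 Hz.
106 Hz mod fs = 50 Hz.
50 Hz > fs/2 = 28 Hz, folds to fs − 50 Hz = 6 Hz.
34 Hz > fs/2 = 28 Hz, folds to fs − 34 Hz = 22 Hz.
220 Hz mod fs = 52 Hz.
52 Hz > fs/2 = 28 Hz, folds to fs − 52 Hz = 4 Hz.
Distinct values: {4 Hz, 6 Hz, 22 Hz, 26 Hz}.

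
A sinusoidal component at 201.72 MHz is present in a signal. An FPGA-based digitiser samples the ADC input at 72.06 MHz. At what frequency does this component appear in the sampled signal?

201.72 MHz mod fs = 57.6 MHz.
57.6 MHz > fs/2 = 36.03 MHz, folds to fs − 57.6 MHz = 14.46 MHz.

14.46 MHz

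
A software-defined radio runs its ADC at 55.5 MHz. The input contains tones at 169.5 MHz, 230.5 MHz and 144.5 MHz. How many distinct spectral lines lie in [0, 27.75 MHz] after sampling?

fs/2 = 27.75 MHz.
169.5 MHz mod fs = 3 MHz.
3 MHz ≤ fs/2 = 27.75 MHz, appears at 3 MHz.
230.5 MHz mod fs = 8.5 MHz.
8.5 MHz ≤ fs/2 = 27.75 MHz, appears at 8.5 MHz.
144.5 MHz mod fs = 33.5 MHz.
33.5 MHz > fs/2 = 27.75 MHz, folds to fs − 33.5 MHz = 22 MHz.
Distinct values: {3 MHz, 8.5 MHz, 22 MHz} → 3.

3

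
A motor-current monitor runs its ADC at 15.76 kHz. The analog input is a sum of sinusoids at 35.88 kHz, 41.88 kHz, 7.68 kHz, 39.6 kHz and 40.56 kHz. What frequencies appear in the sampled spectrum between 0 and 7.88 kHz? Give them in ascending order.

4.36 kHz, 5.4 kHz, 6.72 kHz, 7.68 kHz

fs/2 = 7.88 kHz.
35.88 kHz mod fs = 4.36 kHz.
4.36 kHz ≤ fs/2 = 7.88 kHz, appears at 4.36 kHz.
41.88 kHz mod fs = 10.36 kHz.
10.36 kHz > fs/2 = 7.88 kHz, folds to fs − 10.36 kHz = 5.4 kHz.
7.68 kHz ≤ fs/2 = 7.88 kHz, passes unchanged.
39.6 kHz mod fs = 8.08 kHz.
8.08 kHz > fs/2 = 7.88 kHz, folds to fs − 8.08 kHz = 7.68 kHz.
40.56 kHz mod fs = 9.04 kHz.
9.04 kHz > fs/2 = 7.88 kHz, folds to fs − 9.04 kHz = 6.72 kHz.
Distinct values: {4.36 kHz, 5.4 kHz, 6.72 kHz, 7.68 kHz}.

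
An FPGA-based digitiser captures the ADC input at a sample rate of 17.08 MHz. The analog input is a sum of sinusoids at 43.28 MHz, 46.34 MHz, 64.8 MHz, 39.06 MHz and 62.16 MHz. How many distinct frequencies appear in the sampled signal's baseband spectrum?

fs/2 = 8.54 MHz.
43.28 MHz mod fs = 9.12 MHz.
9.12 MHz > fs/2 = 8.54 MHz, folds to fs − 9.12 MHz = 7.96 MHz.
46.34 MHz mod fs = 12.18 MHz.
12.18 MHz > fs/2 = 8.54 MHz, folds to fs − 12.18 MHz = 4.9 MHz.
64.8 MHz mod fs = 13.56 MHz.
13.56 MHz > fs/2 = 8.54 MHz, folds to fs − 13.56 MHz = 3.52 MHz.
39.06 MHz mod fs = 4.9 MHz.
4.9 MHz ≤ fs/2 = 8.54 MHz, appears at 4.9 MHz.
62.16 MHz mod fs = 10.92 MHz.
10.92 MHz > fs/2 = 8.54 MHz, folds to fs − 10.92 MHz = 6.16 MHz.
Distinct values: {3.52 MHz, 4.9 MHz, 6.16 MHz, 7.96 MHz} → 4.

4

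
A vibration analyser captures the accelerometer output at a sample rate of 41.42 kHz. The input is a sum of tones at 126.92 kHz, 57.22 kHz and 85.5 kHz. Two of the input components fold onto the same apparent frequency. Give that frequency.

2.66 kHz

fs/2 = 20.71 kHz.
126.92 kHz mod fs = 2.66 kHz.
2.66 kHz ≤ fs/2 = 20.71 kHz, appears at 2.66 kHz.
57.22 kHz mod fs = 15.8 kHz.
15.8 kHz ≤ fs/2 = 20.71 kHz, appears at 15.8 kHz.
85.5 kHz mod fs = 2.66 kHz.
2.66 kHz ≤ fs/2 = 20.71 kHz, appears at 2.66 kHz.
85.5 kHz and 126.92 kHz both map to 2.66 kHz.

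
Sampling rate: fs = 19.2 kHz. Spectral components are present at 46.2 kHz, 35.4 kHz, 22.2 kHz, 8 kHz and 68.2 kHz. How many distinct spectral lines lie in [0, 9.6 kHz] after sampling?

fs/2 = 9.6 kHz.
46.2 kHz mod fs = 7.8 kHz.
7.8 kHz ≤ fs/2 = 9.6 kHz, appears at 7.8 kHz.
35.4 kHz mod fs = 16.2 kHz.
16.2 kHz > fs/2 = 9.6 kHz, folds to fs − 16.2 kHz = 3 kHz.
22.2 kHz mod fs = 3 kHz.
3 kHz ≤ fs/2 = 9.6 kHz, appears at 3 kHz.
8 kHz ≤ fs/2 = 9.6 kHz, passes unchanged.
68.2 kHz mod fs = 10.6 kHz.
10.6 kHz > fs/2 = 9.6 kHz, folds to fs − 10.6 kHz = 8.6 kHz.
Distinct values: {3 kHz, 7.8 kHz, 8 kHz, 8.6 kHz} → 4.

4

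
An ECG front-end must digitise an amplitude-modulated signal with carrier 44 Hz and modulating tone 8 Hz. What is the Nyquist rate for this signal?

104 Hz

AM sidebands sit at fc ± fm = 36 Hz and 52 Hz.
Highest-frequency component: 52 Hz.
Nyquist rate = 2 × 52 Hz = 104 Hz.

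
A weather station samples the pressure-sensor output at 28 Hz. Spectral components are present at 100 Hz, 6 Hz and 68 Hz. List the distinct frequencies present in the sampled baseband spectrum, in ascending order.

6 Hz, 12 Hz

fs/2 = 14 Hz.
100 Hz mod fs = 16 Hz.
16 Hz > fs/2 = 14 Hz, folds to fs − 16 Hz = 12 Hz.
6 Hz ≤ fs/2 = 14 Hz, passes unchanged.
68 Hz mod fs = 12 Hz.
12 Hz ≤ fs/2 = 14 Hz, appears at 12 Hz.
Distinct values: {6 Hz, 12 Hz}.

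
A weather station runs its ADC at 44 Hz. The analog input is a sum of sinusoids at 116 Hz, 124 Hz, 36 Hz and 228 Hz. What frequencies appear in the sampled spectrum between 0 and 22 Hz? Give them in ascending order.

fs/2 = 22 Hz.
116 Hz mod fs = 28 Hz.
28 Hz > fs/2 = 22 Hz, folds to fs − 28 Hz = 16 Hz.
124 Hz mod fs = 36 Hz.
36 Hz > fs/2 = 22 Hz, folds to fs − 36 Hz = 8 Hz.
36 Hz > fs/2 = 22 Hz, folds to fs − 36 Hz = 8 Hz.
228 Hz mod fs = 8 Hz.
8 Hz ≤ fs/2 = 22 Hz, appears at 8 Hz.
Distinct values: {8 Hz, 16 Hz}.

8 Hz, 16 Hz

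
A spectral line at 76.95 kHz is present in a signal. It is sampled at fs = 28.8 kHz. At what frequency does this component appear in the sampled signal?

76.95 kHz mod fs = 19.35 kHz.
19.35 kHz > fs/2 = 14.4 kHz, folds to fs − 19.35 kHz = 9.45 kHz.

9.45 kHz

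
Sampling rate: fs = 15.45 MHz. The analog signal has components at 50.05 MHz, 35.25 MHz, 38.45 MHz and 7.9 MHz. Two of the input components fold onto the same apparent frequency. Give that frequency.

7.55 MHz

fs/2 = 7.725 MHz.
50.05 MHz mod fs = 3.7 MHz.
3.7 MHz ≤ fs/2 = 7.725 MHz, appears at 3.7 MHz.
35.25 MHz mod fs = 4.35 MHz.
4.35 MHz ≤ fs/2 = 7.725 MHz, appears at 4.35 MHz.
38.45 MHz mod fs = 7.55 MHz.
7.55 MHz ≤ fs/2 = 7.725 MHz, appears at 7.55 MHz.
7.9 MHz > fs/2 = 7.725 MHz, folds to fs − 7.9 MHz = 7.55 MHz.
7.9 MHz and 38.45 MHz both map to 7.55 MHz.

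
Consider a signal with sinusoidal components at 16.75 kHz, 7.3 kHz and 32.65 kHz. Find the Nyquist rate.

Highest-frequency component: 32.65 kHz.
Nyquist rate = 2 × 32.65 kHz = 65.3 kHz.

65.3 kHz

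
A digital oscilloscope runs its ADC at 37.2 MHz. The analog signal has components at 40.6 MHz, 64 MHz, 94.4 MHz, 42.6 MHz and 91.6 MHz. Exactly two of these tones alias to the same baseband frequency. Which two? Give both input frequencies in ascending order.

91.6 MHz, 94.4 MHz

fs/2 = 18.6 MHz.
40.6 MHz mod fs = 3.4 MHz.
3.4 MHz ≤ fs/2 = 18.6 MHz, appears at 3.4 MHz.
64 MHz mod fs = 26.8 MHz.
26.8 MHz > fs/2 = 18.6 MHz, folds to fs − 26.8 MHz = 10.4 MHz.
94.4 MHz mod fs = 20 MHz.
20 MHz > fs/2 = 18.6 MHz, folds to fs − 20 MHz = 17.2 MHz.
42.6 MHz mod fs = 5.4 MHz.
5.4 MHz ≤ fs/2 = 18.6 MHz, appears at 5.4 MHz.
91.6 MHz mod fs = 17.2 MHz.
17.2 MHz ≤ fs/2 = 18.6 MHz, appears at 17.2 MHz.
91.6 MHz and 94.4 MHz both map to 17.2 MHz.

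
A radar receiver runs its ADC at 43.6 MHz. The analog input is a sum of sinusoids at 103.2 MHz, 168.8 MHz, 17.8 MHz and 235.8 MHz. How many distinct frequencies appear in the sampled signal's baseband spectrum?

fs/2 = 21.8 MHz.
103.2 MHz mod fs = 16 MHz.
16 MHz ≤ fs/2 = 21.8 MHz, appears at 16 MHz.
168.8 MHz mod fs = 38 MHz.
38 MHz > fs/2 = 21.8 MHz, folds to fs − 38 MHz = 5.6 MHz.
17.8 MHz ≤ fs/2 = 21.8 MHz, passes unchanged.
235.8 MHz mod fs = 17.8 MHz.
17.8 MHz ≤ fs/2 = 21.8 MHz, appears at 17.8 MHz.
Distinct values: {5.6 MHz, 16 MHz, 17.8 MHz} → 3.

3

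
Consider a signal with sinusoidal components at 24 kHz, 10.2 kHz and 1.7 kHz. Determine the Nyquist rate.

Highest-frequency component: 24 kHz.
Nyquist rate = 2 × 24 kHz = 48 kHz.

48 kHz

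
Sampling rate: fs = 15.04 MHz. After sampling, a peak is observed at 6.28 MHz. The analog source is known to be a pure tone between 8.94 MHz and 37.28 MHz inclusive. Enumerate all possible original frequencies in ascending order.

21.32 MHz, 23.8 MHz, 36.36 MHz

Frequencies that alias to 6.28 MHz are k·fs ± 6.28 MHz for integer k ≥ 0.
k=0: 6.28 MHz.
k=1: 8.76 MHz, 21.32 MHz.
k=2: 23.8 MHz, 36.36 MHz.
k=3: 38.84 MHz, 51.4 MHz.
Within [8.94 MHz, 37.28 MHz]: 21.32 MHz, 23.8 MHz, 36.36 MHz.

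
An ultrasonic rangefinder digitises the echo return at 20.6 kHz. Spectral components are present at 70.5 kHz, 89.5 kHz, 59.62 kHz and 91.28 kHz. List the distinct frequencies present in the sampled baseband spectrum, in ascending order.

2.18 kHz, 7.1 kHz, 8.7 kHz, 8.88 kHz

fs/2 = 10.3 kHz.
70.5 kHz mod fs = 8.7 kHz.
8.7 kHz ≤ fs/2 = 10.3 kHz, appears at 8.7 kHz.
89.5 kHz mod fs = 7.1 kHz.
7.1 kHz ≤ fs/2 = 10.3 kHz, appears at 7.1 kHz.
59.62 kHz mod fs = 18.42 kHz.
18.42 kHz > fs/2 = 10.3 kHz, folds to fs − 18.42 kHz = 2.18 kHz.
91.28 kHz mod fs = 8.88 kHz.
8.88 kHz ≤ fs/2 = 10.3 kHz, appears at 8.88 kHz.
Distinct values: {2.18 kHz, 7.1 kHz, 8.7 kHz, 8.88 kHz}.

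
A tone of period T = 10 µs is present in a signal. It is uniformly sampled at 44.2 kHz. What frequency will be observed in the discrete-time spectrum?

11.6 kHz

T = 10 µs → f = 1/T = 100 kHz.
100 kHz mod fs = 11.6 kHz.
11.6 kHz ≤ fs/2 = 22.1 kHz, appears at 11.6 kHz.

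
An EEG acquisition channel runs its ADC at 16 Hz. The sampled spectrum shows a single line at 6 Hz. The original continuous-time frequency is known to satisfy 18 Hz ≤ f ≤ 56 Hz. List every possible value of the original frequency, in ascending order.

Frequencies that alias to 6 Hz are k·fs ± 6 Hz for integer k ≥ 0.
k=0: 6 Hz.
k=1: 10 Hz, 22 Hz.
k=2: 26 Hz, 38 Hz.
k=3: 42 Hz, 54 Hz.
k=4: 58 Hz, 70 Hz.
Within [18 Hz, 56 Hz]: 22 Hz, 26 Hz, 38 Hz, 42 Hz, 54 Hz.

22 Hz, 26 Hz, 38 Hz, 42 Hz, 54 Hz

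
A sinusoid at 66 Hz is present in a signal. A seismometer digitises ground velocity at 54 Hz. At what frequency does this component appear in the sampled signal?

66 Hz mod fs = 12 Hz.
12 Hz ≤ fs/2 = 27 Hz, appears at 12 Hz.

12 Hz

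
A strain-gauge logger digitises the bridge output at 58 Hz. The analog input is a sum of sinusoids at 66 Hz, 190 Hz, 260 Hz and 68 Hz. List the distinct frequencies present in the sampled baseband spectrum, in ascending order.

8 Hz, 10 Hz, 16 Hz, 28 Hz

fs/2 = 29 Hz.
66 Hz mod fs = 8 Hz.
8 Hz ≤ fs/2 = 29 Hz, appears at 8 Hz.
190 Hz mod fs = 16 Hz.
16 Hz ≤ fs/2 = 29 Hz, appears at 16 Hz.
260 Hz mod fs = 28 Hz.
28 Hz ≤ fs/2 = 29 Hz, appears at 28 Hz.
68 Hz mod fs = 10 Hz.
10 Hz ≤ fs/2 = 29 Hz, appears at 10 Hz.
Distinct values: {8 Hz, 10 Hz, 16 Hz, 28 Hz}.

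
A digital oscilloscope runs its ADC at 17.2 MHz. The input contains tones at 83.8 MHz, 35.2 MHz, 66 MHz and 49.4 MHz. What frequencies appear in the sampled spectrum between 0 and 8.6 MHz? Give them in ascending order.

fs/2 = 8.6 MHz.
83.8 MHz mod fs = 15 MHz.
15 MHz > fs/2 = 8.6 MHz, folds to fs − 15 MHz = 2.2 MHz.
35.2 MHz mod fs = 0.8 MHz.
0.8 MHz ≤ fs/2 = 8.6 MHz, appears at 0.8 MHz.
66 MHz mod fs = 14.4 MHz.
14.4 MHz > fs/2 = 8.6 MHz, folds to fs − 14.4 MHz = 2.8 MHz.
49.4 MHz mod fs = 15 MHz.
15 MHz > fs/2 = 8.6 MHz, folds to fs − 15 MHz = 2.2 MHz.
Distinct values: {0.8 MHz, 2.2 MHz, 2.8 MHz}.

0.8 MHz, 2.2 MHz, 2.8 MHz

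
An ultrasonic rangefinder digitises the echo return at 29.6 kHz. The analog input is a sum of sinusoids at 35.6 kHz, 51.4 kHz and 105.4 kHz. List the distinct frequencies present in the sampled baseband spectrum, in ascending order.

6 kHz, 7.8 kHz, 13 kHz

fs/2 = 14.8 kHz.
35.6 kHz mod fs = 6 kHz.
6 kHz ≤ fs/2 = 14.8 kHz, appears at 6 kHz.
51.4 kHz mod fs = 21.8 kHz.
21.8 kHz > fs/2 = 14.8 kHz, folds to fs − 21.8 kHz = 7.8 kHz.
105.4 kHz mod fs = 16.6 kHz.
16.6 kHz > fs/2 = 14.8 kHz, folds to fs − 16.6 kHz = 13 kHz.
Distinct values: {6 kHz, 7.8 kHz, 13 kHz}.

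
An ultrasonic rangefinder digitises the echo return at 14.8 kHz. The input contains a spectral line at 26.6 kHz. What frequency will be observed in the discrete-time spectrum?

26.6 kHz mod fs = 11.8 kHz.
11.8 kHz > fs/2 = 7.4 kHz, folds to fs − 11.8 kHz = 3 kHz.

3 kHz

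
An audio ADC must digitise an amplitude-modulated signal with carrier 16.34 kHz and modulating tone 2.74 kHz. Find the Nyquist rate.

38.16 kHz

AM sidebands sit at fc ± fm = 13.6 kHz and 19.08 kHz.
Highest-frequency component: 19.08 kHz.
Nyquist rate = 2 × 19.08 kHz = 38.16 kHz.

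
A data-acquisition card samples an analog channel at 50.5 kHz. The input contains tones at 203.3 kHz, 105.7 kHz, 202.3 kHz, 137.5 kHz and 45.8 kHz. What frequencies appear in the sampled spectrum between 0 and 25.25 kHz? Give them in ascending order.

0.3 kHz, 1.3 kHz, 4.7 kHz, 14 kHz

fs/2 = 25.25 kHz.
203.3 kHz mod fs = 1.3 kHz.
1.3 kHz ≤ fs/2 = 25.25 kHz, appears at 1.3 kHz.
105.7 kHz mod fs = 4.7 kHz.
4.7 kHz ≤ fs/2 = 25.25 kHz, appears at 4.7 kHz.
202.3 kHz mod fs = 0.3 kHz.
0.3 kHz ≤ fs/2 = 25.25 kHz, appears at 0.3 kHz.
137.5 kHz mod fs = 36.5 kHz.
36.5 kHz > fs/2 = 25.25 kHz, folds to fs − 36.5 kHz = 14 kHz.
45.8 kHz > fs/2 = 25.25 kHz, folds to fs − 45.8 kHz = 4.7 kHz.
Distinct values: {0.3 kHz, 1.3 kHz, 4.7 kHz, 14 kHz}.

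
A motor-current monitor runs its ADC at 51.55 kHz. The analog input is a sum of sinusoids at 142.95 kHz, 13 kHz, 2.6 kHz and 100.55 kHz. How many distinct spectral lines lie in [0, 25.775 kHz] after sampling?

fs/2 = 25.775 kHz.
142.95 kHz mod fs = 39.85 kHz.
39.85 kHz > fs/2 = 25.775 kHz, folds to fs − 39.85 kHz = 11.7 kHz.
13 kHz ≤ fs/2 = 25.775 kHz, passes unchanged.
2.6 kHz ≤ fs/2 = 25.775 kHz, passes unchanged.
100.55 kHz mod fs = 49 kHz.
49 kHz > fs/2 = 25.775 kHz, folds to fs − 49 kHz = 2.55 kHz.
Distinct values: {2.55 kHz, 2.6 kHz, 11.7 kHz, 13 kHz} → 4.

4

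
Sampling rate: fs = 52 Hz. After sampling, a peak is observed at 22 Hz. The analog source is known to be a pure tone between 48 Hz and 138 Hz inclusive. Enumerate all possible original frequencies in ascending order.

Frequencies that alias to 22 Hz are k·fs ± 22 Hz for integer k ≥ 0.
k=0: 22 Hz.
k=1: 30 Hz, 74 Hz.
k=2: 82 Hz, 126 Hz.
k=3: 134 Hz, 178 Hz.
k=4: 186 Hz, 230 Hz.
Within [48 Hz, 138 Hz]: 74 Hz, 82 Hz, 126 Hz, 134 Hz.

74 Hz, 82 Hz, 126 Hz, 134 Hz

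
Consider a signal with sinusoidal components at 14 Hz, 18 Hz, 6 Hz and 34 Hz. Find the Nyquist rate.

68 Hz

Highest-frequency component: 34 Hz.
Nyquist rate = 2 × 34 Hz = 68 Hz.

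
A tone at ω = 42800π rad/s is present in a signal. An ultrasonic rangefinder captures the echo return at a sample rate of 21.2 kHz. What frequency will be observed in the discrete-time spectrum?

0.2 kHz

ω = 42800π rad/s → f = ω/(2π) = 21400 Hz = 21.4 kHz.
21.4 kHz mod fs = 0.2 kHz.
0.2 kHz ≤ fs/2 = 10.6 kHz, appears at 0.2 kHz.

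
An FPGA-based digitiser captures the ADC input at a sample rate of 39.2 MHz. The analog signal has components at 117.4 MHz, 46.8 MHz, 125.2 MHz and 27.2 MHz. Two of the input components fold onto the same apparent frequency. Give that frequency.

7.6 MHz

fs/2 = 19.6 MHz.
117.4 MHz mod fs = 39 MHz.
39 MHz > fs/2 = 19.6 MHz, folds to fs − 39 MHz = 0.2 MHz.
46.8 MHz mod fs = 7.6 MHz.
7.6 MHz ≤ fs/2 = 19.6 MHz, appears at 7.6 MHz.
125.2 MHz mod fs = 7.6 MHz.
7.6 MHz ≤ fs/2 = 19.6 MHz, appears at 7.6 MHz.
27.2 MHz > fs/2 = 19.6 MHz, folds to fs − 27.2 MHz = 12 MHz.
46.8 MHz and 125.2 MHz both map to 7.6 MHz.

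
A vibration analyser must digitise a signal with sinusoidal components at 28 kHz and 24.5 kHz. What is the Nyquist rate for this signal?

Highest-frequency component: 28 kHz.
Nyquist rate = 2 × 28 kHz = 56 kHz.

56 kHz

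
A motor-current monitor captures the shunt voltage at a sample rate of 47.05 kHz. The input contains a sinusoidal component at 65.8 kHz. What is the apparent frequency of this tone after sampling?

65.8 kHz mod fs = 18.75 kHz.
18.75 kHz ≤ fs/2 = 23.525 kHz, appears at 18.75 kHz.

18.75 kHz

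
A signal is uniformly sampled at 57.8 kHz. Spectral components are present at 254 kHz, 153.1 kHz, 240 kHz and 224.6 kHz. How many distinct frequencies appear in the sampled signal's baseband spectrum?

fs/2 = 28.9 kHz.
254 kHz mod fs = 22.8 kHz.
22.8 kHz ≤ fs/2 = 28.9 kHz, appears at 22.8 kHz.
153.1 kHz mod fs = 37.5 kHz.
37.5 kHz > fs/2 = 28.9 kHz, folds to fs − 37.5 kHz = 20.3 kHz.
240 kHz mod fs = 8.8 kHz.
8.8 kHz ≤ fs/2 = 28.9 kHz, appears at 8.8 kHz.
224.6 kHz mod fs = 51.2 kHz.
51.2 kHz > fs/2 = 28.9 kHz, folds to fs − 51.2 kHz = 6.6 kHz.
Distinct values: {6.6 kHz, 8.8 kHz, 20.3 kHz, 22.8 kHz} → 4.

4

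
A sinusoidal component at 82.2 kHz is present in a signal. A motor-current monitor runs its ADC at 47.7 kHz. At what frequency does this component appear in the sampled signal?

13.2 kHz

82.2 kHz mod fs = 34.5 kHz.
34.5 kHz > fs/2 = 23.85 kHz, folds to fs − 34.5 kHz = 13.2 kHz.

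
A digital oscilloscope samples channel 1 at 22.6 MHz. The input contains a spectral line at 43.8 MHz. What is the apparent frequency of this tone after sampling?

43.8 MHz mod fs = 21.2 MHz.
21.2 MHz > fs/2 = 11.3 MHz, folds to fs − 21.2 MHz = 1.4 MHz.

1.4 MHz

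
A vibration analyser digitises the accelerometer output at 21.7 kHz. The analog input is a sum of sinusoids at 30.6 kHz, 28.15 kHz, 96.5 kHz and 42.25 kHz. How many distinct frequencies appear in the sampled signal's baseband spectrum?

fs/2 = 10.85 kHz.
30.6 kHz mod fs = 8.9 kHz.
8.9 kHz ≤ fs/2 = 10.85 kHz, appears at 8.9 kHz.
28.15 kHz mod fs = 6.45 kHz.
6.45 kHz ≤ fs/2 = 10.85 kHz, appears at 6.45 kHz.
96.5 kHz mod fs = 9.7 kHz.
9.7 kHz ≤ fs/2 = 10.85 kHz, appears at 9.7 kHz.
42.25 kHz mod fs = 20.55 kHz.
20.55 kHz > fs/2 = 10.85 kHz, folds to fs − 20.55 kHz = 1.15 kHz.
Distinct values: {1.15 kHz, 6.45 kHz, 8.9 kHz, 9.7 kHz} → 4.

4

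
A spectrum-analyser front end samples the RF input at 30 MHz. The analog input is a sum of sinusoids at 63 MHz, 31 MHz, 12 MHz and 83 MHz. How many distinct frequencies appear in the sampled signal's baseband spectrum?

fs/2 = 15 MHz.
63 MHz mod fs = 3 MHz.
3 MHz ≤ fs/2 = 15 MHz, appears at 3 MHz.
31 MHz mod fs = 1 MHz.
1 MHz ≤ fs/2 = 15 MHz, appears at 1 MHz.
12 MHz ≤ fs/2 = 15 MHz, passes unchanged.
83 MHz mod fs = 23 MHz.
23 MHz > fs/2 = 15 MHz, folds to fs − 23 MHz = 7 MHz.
Distinct values: {1 MHz, 3 MHz, 7 MHz, 12 MHz} → 4.

4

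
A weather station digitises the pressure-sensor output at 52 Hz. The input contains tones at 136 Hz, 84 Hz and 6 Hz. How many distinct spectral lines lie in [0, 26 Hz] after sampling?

2

fs/2 = 26 Hz.
136 Hz mod fs = 32 Hz.
32 Hz > fs/2 = 26 Hz, folds to fs − 32 Hz = 20 Hz.
84 Hz mod fs = 32 Hz.
32 Hz > fs/2 = 26 Hz, folds to fs − 32 Hz = 20 Hz.
6 Hz ≤ fs/2 = 26 Hz, passes unchanged.
Distinct values: {6 Hz, 20 Hz} → 2.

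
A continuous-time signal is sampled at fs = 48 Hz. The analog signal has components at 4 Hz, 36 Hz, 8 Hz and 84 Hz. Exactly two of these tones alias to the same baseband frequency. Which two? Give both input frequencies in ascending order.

fs/2 = 24 Hz.
4 Hz ≤ fs/2 = 24 Hz, passes unchanged.
36 Hz > fs/2 = 24 Hz, folds to fs − 36 Hz = 12 Hz.
8 Hz ≤ fs/2 = 24 Hz, passes unchanged.
84 Hz mod fs = 36 Hz.
36 Hz > fs/2 = 24 Hz, folds to fs − 36 Hz = 12 Hz.
36 Hz and 84 Hz both map to 12 Hz.

36 Hz, 84 Hz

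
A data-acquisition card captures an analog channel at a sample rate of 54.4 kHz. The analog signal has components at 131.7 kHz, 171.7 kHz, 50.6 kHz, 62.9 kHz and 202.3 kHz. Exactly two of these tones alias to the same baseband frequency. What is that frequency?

fs/2 = 27.2 kHz.
131.7 kHz mod fs = 22.9 kHz.
22.9 kHz ≤ fs/2 = 27.2 kHz, appears at 22.9 kHz.
171.7 kHz mod fs = 8.5 kHz.
8.5 kHz ≤ fs/2 = 27.2 kHz, appears at 8.5 kHz.
50.6 kHz > fs/2 = 27.2 kHz, folds to fs − 50.6 kHz = 3.8 kHz.
62.9 kHz mod fs = 8.5 kHz.
8.5 kHz ≤ fs/2 = 27.2 kHz, appears at 8.5 kHz.
202.3 kHz mod fs = 39.1 kHz.
39.1 kHz > fs/2 = 27.2 kHz, folds to fs − 39.1 kHz = 15.3 kHz.
62.9 kHz and 171.7 kHz both map to 8.5 kHz.

8.5 kHz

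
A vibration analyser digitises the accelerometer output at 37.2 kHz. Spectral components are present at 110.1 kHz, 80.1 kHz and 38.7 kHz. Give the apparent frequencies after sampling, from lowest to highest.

1.5 kHz, 5.7 kHz

fs/2 = 18.6 kHz.
110.1 kHz mod fs = 35.7 kHz.
35.7 kHz > fs/2 = 18.6 kHz, folds to fs − 35.7 kHz = 1.5 kHz.
80.1 kHz mod fs = 5.7 kHz.
5.7 kHz ≤ fs/2 = 18.6 kHz, appears at 5.7 kHz.
38.7 kHz mod fs = 1.5 kHz.
1.5 kHz ≤ fs/2 = 18.6 kHz, appears at 1.5 kHz.
Distinct values: {1.5 kHz, 5.7 kHz}.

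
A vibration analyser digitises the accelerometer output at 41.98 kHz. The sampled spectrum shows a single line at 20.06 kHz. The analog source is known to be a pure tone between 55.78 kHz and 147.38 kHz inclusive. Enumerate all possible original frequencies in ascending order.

62.04 kHz, 63.9 kHz, 104.02 kHz, 105.88 kHz, 146 kHz

Frequencies that alias to 20.06 kHz are k·fs ± 20.06 kHz for integer k ≥ 0.
k=0: 20.06 kHz.
k=1: 21.92 kHz, 62.04 kHz.
k=2: 63.9 kHz, 104.02 kHz.
k=3: 105.88 kHz, 146 kHz.
k=4: 147.86 kHz, 187.98 kHz.
Within [55.78 kHz, 147.38 kHz]: 62.04 kHz, 63.9 kHz, 104.02 kHz, 105.88 kHz, 146 kHz.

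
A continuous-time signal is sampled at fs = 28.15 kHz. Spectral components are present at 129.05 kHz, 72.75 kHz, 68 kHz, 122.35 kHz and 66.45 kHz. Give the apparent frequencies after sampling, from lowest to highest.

9.75 kHz, 10.15 kHz, 11.7 kHz

fs/2 = 14.075 kHz.
129.05 kHz mod fs = 16.45 kHz.
16.45 kHz > fs/2 = 14.075 kHz, folds to fs − 16.45 kHz = 11.7 kHz.
72.75 kHz mod fs = 16.45 kHz.
16.45 kHz > fs/2 = 14.075 kHz, folds to fs − 16.45 kHz = 11.7 kHz.
68 kHz mod fs = 11.7 kHz.
11.7 kHz ≤ fs/2 = 14.075 kHz, appears at 11.7 kHz.
122.35 kHz mod fs = 9.75 kHz.
9.75 kHz ≤ fs/2 = 14.075 kHz, appears at 9.75 kHz.
66.45 kHz mod fs = 10.15 kHz.
10.15 kHz ≤ fs/2 = 14.075 kHz, appears at 10.15 kHz.
Distinct values: {9.75 kHz, 10.15 kHz, 11.7 kHz}.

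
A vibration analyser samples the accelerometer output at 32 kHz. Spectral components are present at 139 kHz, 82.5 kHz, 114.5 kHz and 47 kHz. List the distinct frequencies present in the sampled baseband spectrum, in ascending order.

fs/2 = 16 kHz.
139 kHz mod fs = 11 kHz.
11 kHz ≤ fs/2 = 16 kHz, appears at 11 kHz.
82.5 kHz mod fs = 18.5 kHz.
18.5 kHz > fs/2 = 16 kHz, folds to fs − 18.5 kHz = 13.5 kHz.
114.5 kHz mod fs = 18.5 kHz.
18.5 kHz > fs/2 = 16 kHz, folds to fs − 18.5 kHz = 13.5 kHz.
47 kHz mod fs = 15 kHz.
15 kHz ≤ fs/2 = 16 kHz, appears at 15 kHz.
Distinct values: {11 kHz, 13.5 kHz, 15 kHz}.

11 kHz, 13.5 kHz, 15 kHz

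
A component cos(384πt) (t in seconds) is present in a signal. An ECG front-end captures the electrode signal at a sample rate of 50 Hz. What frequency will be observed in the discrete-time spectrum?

ω = 384π rad/s → f = ω/(2π) = 192 Hz.
192 Hz mod fs = 42 Hz.
42 Hz > fs/2 = 25 Hz, folds to fs − 42 Hz = 8 Hz.

8 Hz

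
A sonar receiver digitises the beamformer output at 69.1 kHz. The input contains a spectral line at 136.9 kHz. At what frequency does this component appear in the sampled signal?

1.3 kHz

136.9 kHz mod fs = 67.8 kHz.
67.8 kHz > fs/2 = 34.55 kHz, folds to fs − 67.8 kHz = 1.3 kHz.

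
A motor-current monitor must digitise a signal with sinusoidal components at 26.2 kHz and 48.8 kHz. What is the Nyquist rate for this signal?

97.6 kHz

Highest-frequency component: 48.8 kHz.
Nyquist rate = 2 × 48.8 kHz = 97.6 kHz.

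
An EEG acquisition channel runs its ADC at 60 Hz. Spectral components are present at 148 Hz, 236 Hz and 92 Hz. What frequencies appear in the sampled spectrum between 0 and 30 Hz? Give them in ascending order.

fs/2 = 30 Hz.
148 Hz mod fs = 28 Hz.
28 Hz ≤ fs/2 = 30 Hz, appears at 28 Hz.
236 Hz mod fs = 56 Hz.
56 Hz > fs/2 = 30 Hz, folds to fs − 56 Hz = 4 Hz.
92 Hz mod fs = 32 Hz.
32 Hz > fs/2 = 30 Hz, folds to fs − 32 Hz = 28 Hz.
Distinct values: {4 Hz, 28 Hz}.

4 Hz, 28 Hz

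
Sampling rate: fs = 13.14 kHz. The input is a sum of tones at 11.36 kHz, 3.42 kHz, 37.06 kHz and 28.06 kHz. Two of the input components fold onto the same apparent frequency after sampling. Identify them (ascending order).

11.36 kHz, 28.06 kHz

fs/2 = 6.57 kHz.
11.36 kHz > fs/2 = 6.57 kHz, folds to fs − 11.36 kHz = 1.78 kHz.
3.42 kHz ≤ fs/2 = 6.57 kHz, passes unchanged.
37.06 kHz mod fs = 10.78 kHz.
10.78 kHz > fs/2 = 6.57 kHz, folds to fs − 10.78 kHz = 2.36 kHz.
28.06 kHz mod fs = 1.78 kHz.
1.78 kHz ≤ fs/2 = 6.57 kHz, appears at 1.78 kHz.
11.36 kHz and 28.06 kHz both map to 1.78 kHz.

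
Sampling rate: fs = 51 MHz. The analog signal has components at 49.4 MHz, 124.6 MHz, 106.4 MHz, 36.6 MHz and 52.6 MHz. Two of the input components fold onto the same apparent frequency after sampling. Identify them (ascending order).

49.4 MHz, 52.6 MHz

fs/2 = 25.5 MHz.
49.4 MHz > fs/2 = 25.5 MHz, folds to fs − 49.4 MHz = 1.6 MHz.
124.6 MHz mod fs = 22.6 MHz.
22.6 MHz ≤ fs/2 = 25.5 MHz, appears at 22.6 MHz.
106.4 MHz mod fs = 4.4 MHz.
4.4 MHz ≤ fs/2 = 25.5 MHz, appears at 4.4 MHz.
36.6 MHz > fs/2 = 25.5 MHz, folds to fs − 36.6 MHz = 14.4 MHz.
52.6 MHz mod fs = 1.6 MHz.
1.6 MHz ≤ fs/2 = 25.5 MHz, appears at 1.6 MHz.
49.4 MHz and 52.6 MHz both map to 1.6 MHz.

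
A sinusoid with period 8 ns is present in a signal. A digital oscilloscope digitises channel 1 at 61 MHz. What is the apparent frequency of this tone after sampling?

T = 8 ns → f = 1/T = 125 MHz.
125 MHz mod fs = 3 MHz.
3 MHz ≤ fs/2 = 30.5 MHz, appears at 3 MHz.

3 MHz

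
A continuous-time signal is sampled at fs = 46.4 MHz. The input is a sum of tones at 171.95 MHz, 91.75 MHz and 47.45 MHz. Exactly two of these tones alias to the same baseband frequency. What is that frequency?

1.05 MHz

fs/2 = 23.2 MHz.
171.95 MHz mod fs = 32.75 MHz.
32.75 MHz > fs/2 = 23.2 MHz, folds to fs − 32.75 MHz = 13.65 MHz.
91.75 MHz mod fs = 45.35 MHz.
45.35 MHz > fs/2 = 23.2 MHz, folds to fs − 45.35 MHz = 1.05 MHz.
47.45 MHz mod fs = 1.05 MHz.
1.05 MHz ≤ fs/2 = 23.2 MHz, appears at 1.05 MHz.
47.45 MHz and 91.75 MHz both map to 1.05 MHz.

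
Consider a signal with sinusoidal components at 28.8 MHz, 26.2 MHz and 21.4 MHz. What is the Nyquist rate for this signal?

Highest-frequency component: 28.8 MHz.
Nyquist rate = 2 × 28.8 MHz = 57.6 MHz.

57.6 MHz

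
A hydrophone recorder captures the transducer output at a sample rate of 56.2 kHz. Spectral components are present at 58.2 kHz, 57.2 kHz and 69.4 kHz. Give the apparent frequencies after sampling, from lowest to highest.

1 kHz, 2 kHz, 13.2 kHz

fs/2 = 28.1 kHz.
58.2 kHz mod fs = 2 kHz.
2 kHz ≤ fs/2 = 28.1 kHz, appears at 2 kHz.
57.2 kHz mod fs = 1 kHz.
1 kHz ≤ fs/2 = 28.1 kHz, appears at 1 kHz.
69.4 kHz mod fs = 13.2 kHz.
13.2 kHz ≤ fs/2 = 28.1 kHz, appears at 13.2 kHz.
Distinct values: {1 kHz, 2 kHz, 13.2 kHz}.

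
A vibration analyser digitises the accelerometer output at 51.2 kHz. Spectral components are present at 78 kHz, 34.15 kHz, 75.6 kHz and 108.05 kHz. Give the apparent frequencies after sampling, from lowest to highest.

5.65 kHz, 17.05 kHz, 24.4 kHz

fs/2 = 25.6 kHz.
78 kHz mod fs = 26.8 kHz.
26.8 kHz > fs/2 = 25.6 kHz, folds to fs − 26.8 kHz = 24.4 kHz.
34.15 kHz > fs/2 = 25.6 kHz, folds to fs − 34.15 kHz = 17.05 kHz.
75.6 kHz mod fs = 24.4 kHz.
24.4 kHz ≤ fs/2 = 25.6 kHz, appears at 24.4 kHz.
108.05 kHz mod fs = 5.65 kHz.
5.65 kHz ≤ fs/2 = 25.6 kHz, appears at 5.65 kHz.
Distinct values: {5.65 kHz, 17.05 kHz, 24.4 kHz}.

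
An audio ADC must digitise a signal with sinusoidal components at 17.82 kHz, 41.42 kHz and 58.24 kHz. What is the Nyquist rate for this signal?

116.48 kHz

Highest-frequency component: 58.24 kHz.
Nyquist rate = 2 × 58.24 kHz = 116.48 kHz.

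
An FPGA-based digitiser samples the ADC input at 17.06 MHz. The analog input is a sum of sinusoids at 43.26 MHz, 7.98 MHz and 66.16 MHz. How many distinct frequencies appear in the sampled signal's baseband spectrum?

3

fs/2 = 8.53 MHz.
43.26 MHz mod fs = 9.14 MHz.
9.14 MHz > fs/2 = 8.53 MHz, folds to fs − 9.14 MHz = 7.92 MHz.
7.98 MHz ≤ fs/2 = 8.53 MHz, passes unchanged.
66.16 MHz mod fs = 14.98 MHz.
14.98 MHz > fs/2 = 8.53 MHz, folds to fs − 14.98 MHz = 2.08 MHz.
Distinct values: {2.08 MHz, 7.92 MHz, 7.98 MHz} → 3.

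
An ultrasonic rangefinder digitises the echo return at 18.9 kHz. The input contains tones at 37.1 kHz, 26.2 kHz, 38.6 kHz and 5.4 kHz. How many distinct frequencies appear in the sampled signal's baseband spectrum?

fs/2 = 9.45 kHz.
37.1 kHz mod fs = 18.2 kHz.
18.2 kHz > fs/2 = 9.45 kHz, folds to fs − 18.2 kHz = 0.7 kHz.
26.2 kHz mod fs = 7.3 kHz.
7.3 kHz ≤ fs/2 = 9.45 kHz, appears at 7.3 kHz.
38.6 kHz mod fs = 0.8 kHz.
0.8 kHz ≤ fs/2 = 9.45 kHz, appears at 0.8 kHz.
5.4 kHz ≤ fs/2 = 9.45 kHz, passes unchanged.
Distinct values: {0.7 kHz, 0.8 kHz, 5.4 kHz, 7.3 kHz} → 4.

4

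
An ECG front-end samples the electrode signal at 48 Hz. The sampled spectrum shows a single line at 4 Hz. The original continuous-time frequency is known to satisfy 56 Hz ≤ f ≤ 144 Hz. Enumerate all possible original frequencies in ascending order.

Frequencies that alias to 4 Hz are k·fs ± 4 Hz for integer k ≥ 0.
k=0: 4 Hz.
k=1: 44 Hz, 52 Hz.
k=2: 92 Hz, 100 Hz.
k=3: 140 Hz, 148 Hz.
k=4: 188 Hz, 196 Hz.
Within [56 Hz, 144 Hz]: 92 Hz, 100 Hz, 140 Hz.

92 Hz, 100 Hz, 140 Hz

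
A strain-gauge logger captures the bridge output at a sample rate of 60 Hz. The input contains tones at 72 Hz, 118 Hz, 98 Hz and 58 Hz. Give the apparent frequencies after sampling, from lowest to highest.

2 Hz, 12 Hz, 22 Hz

fs/2 = 30 Hz.
72 Hz mod fs = 12 Hz.
12 Hz ≤ fs/2 = 30 Hz, appears at 12 Hz.
118 Hz mod fs = 58 Hz.
58 Hz > fs/2 = 30 Hz, folds to fs − 58 Hz = 2 Hz.
98 Hz mod fs = 38 Hz.
38 Hz > fs/2 = 30 Hz, folds to fs − 38 Hz = 22 Hz.
58 Hz > fs/2 = 30 Hz, folds to fs − 58 Hz = 2 Hz.
Distinct values: {2 Hz, 12 Hz, 22 Hz}.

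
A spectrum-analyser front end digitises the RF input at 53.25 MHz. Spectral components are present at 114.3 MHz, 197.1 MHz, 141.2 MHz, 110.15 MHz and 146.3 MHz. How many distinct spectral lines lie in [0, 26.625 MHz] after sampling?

fs/2 = 26.625 MHz.
114.3 MHz mod fs = 7.8 MHz.
7.8 MHz ≤ fs/2 = 26.625 MHz, appears at 7.8 MHz.
197.1 MHz mod fs = 37.35 MHz.
37.35 MHz > fs/2 = 26.625 MHz, folds to fs − 37.35 MHz = 15.9 MHz.
141.2 MHz mod fs = 34.7 MHz.
34.7 MHz > fs/2 = 26.625 MHz, folds to fs − 34.7 MHz = 18.55 MHz.
110.15 MHz mod fs = 3.65 MHz.
3.65 MHz ≤ fs/2 = 26.625 MHz, appears at 3.65 MHz.
146.3 MHz mod fs = 39.8 MHz.
39.8 MHz > fs/2 = 26.625 MHz, folds to fs − 39.8 MHz = 13.45 MHz.
Distinct values: {3.65 MHz, 7.8 MHz, 13.45 MHz, 15.9 MHz, 18.55 MHz} → 5.

5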